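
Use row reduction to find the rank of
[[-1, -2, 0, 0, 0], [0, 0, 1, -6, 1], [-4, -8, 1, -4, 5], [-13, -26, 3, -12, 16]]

R1 -> -1·R1
  [   1    2  0    0   0 ]
  [   0    0  1   -6   1 ]
  [  -4   -8  1   -4   5 ]
  [ -13  -26  3  -12  16 ]
R3 -> R3 + 4·R1
  [   1    2  0    0   0 ]
  [   0    0  1   -6   1 ]
  [   0    0  1   -4   5 ]
  [ -13  -26  3  -12  16 ]
R4 -> R4 + 13·R1
  [ 1  2  0    0   0 ]
  [ 0  0  1   -6   1 ]
  [ 0  0  1   -4   5 ]
  [ 0  0  3  -12  16 ]
R3 -> R3 − R2
  [ 1  2  0    0   0 ]
  [ 0  0  1   -6   1 ]
  [ 0  0  0    2   4 ]
  [ 0  0  3  -12  16 ]
R4 -> R4 − 3·R2
  [ 1  2  0   0   0 ]
  [ 0  0  1  -6   1 ]
  [ 0  0  0   2   4 ]
  [ 0  0  0   6  13 ]
R3 -> 1/2·R3
  [ 1  2  0   0   0 ]
  [ 0  0  1  -6   1 ]
  [ 0  0  0   1   2 ]
  [ 0  0  0   6  13 ]
R4 -> R4 − 6·R3
  [ 1  2  0   0  0 ]
  [ 0  0  1  -6  1 ]
  [ 0  0  0   1  2 ]
  [ 0  0  0   0  1 ]
R3 -> R3 − 2·R4
  [ 1  2  0   0  0 ]
  [ 0  0  1  -6  1 ]
  [ 0  0  0   1  0 ]
  [ 0  0  0   0  1 ]
R2 -> R2 − R4
  [ 1  2  0   0  0 ]
  [ 0  0  1  -6  0 ]
  [ 0  0  0   1  0 ]
  [ 0  0  0   0  1 ]
R2 -> R2 + 6·R3
  [ 1  2  0  0  0 ]
  [ 0  0  1  0  0 ]
  [ 0  0  0  1  0 ]
  [ 0  0  0  0  1 ]
The reduced form has 4 nonzero rows.

rank = 4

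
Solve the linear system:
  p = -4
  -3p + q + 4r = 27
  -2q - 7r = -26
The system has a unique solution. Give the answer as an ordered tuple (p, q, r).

Form the augmented matrix and row-reduce:
  [  1   0   0  |   -4 ]
  [ -3   1   4  |   27 ]
  [  0  -2  -7  |  -26 ]
R2 → R2 + 3·R1
R3 → R3 + 2·R2
R2 → R2 − 4·R3
Reading off the last column: p = -4, q = -1, r = 4.

(-4, -1, 4)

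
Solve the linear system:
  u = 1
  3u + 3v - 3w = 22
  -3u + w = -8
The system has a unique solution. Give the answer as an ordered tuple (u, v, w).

(1, 4/3, -5)

Form the augmented matrix and row-reduce:
  [  1  0   0  |   1 ]
  [  3  3  -3  |  22 ]
  [ -3  0   1  |  -8 ]
ρ2 → ρ2 − 3·ρ1
  [  1  0   0  |   1 ]
  [  0  3  -3  |  19 ]
  [ -3  0   1  |  -8 ]
ρ3 → ρ3 + 3·ρ1
  [ 1  0   0  |   1 ]
  [ 0  3  -3  |  19 ]
  [ 0  0   1  |  -5 ]
ρ2 → 1/3·ρ2
  [ 1  0   0  |     1 ]
  [ 0  1  -1  |  19/3 ]
  [ 0  0   1  |    -5 ]
ρ2 → ρ2 + ρ3
  [ 1  0  0  |    1 ]
  [ 0  1  0  |  4/3 ]
  [ 0  0  1  |   -5 ]
Reading off the last column: u = 1, v = 4/3, w = -5.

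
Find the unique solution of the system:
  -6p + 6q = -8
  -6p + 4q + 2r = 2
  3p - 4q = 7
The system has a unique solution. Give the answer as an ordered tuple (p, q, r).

(-5/3, -3, 2)

Form the augmented matrix and row-reduce:
  [ -6   6  0  |  -8 ]
  [ -6   4  2  |   2 ]
  [  3  -4  0  |   7 ]
R1 := -1/6·R1
  [  1  -1  0  |  4/3 ]
  [ -6   4  2  |    2 ]
  [  3  -4  0  |    7 ]
R2 := R2 + 6·R1
  [ 1  -1  0  |  4/3 ]
  [ 0  -2  2  |   10 ]
  [ 3  -4  0  |    7 ]
R3 := R3 − 3·R1
  [ 1  -1  0  |  4/3 ]
  [ 0  -2  2  |   10 ]
  [ 0  -1  0  |    3 ]
R2 := -1/2·R2
  [ 1  -1   0  |  4/3 ]
  [ 0   1  -1  |   -5 ]
  [ 0  -1   0  |    3 ]
R3 := R3 + R2
  [ 1  -1   0  |  4/3 ]
  [ 0   1  -1  |   -5 ]
  [ 0   0  -1  |   -2 ]
R3 := -1·R3
  [ 1  -1   0  |  4/3 ]
  [ 0   1  -1  |   -5 ]
  [ 0   0   1  |    2 ]
R2 := R2 + R3
  [ 1  -1  0  |  4/3 ]
  [ 0   1  0  |   -3 ]
  [ 0   0  1  |    2 ]
R1 := R1 + R2
  [ 1  0  0  |  -5/3 ]
  [ 0  1  0  |    -3 ]
  [ 0  0  1  |     2 ]
Reading off the last column: p = -5/3, q = -3, r = 2.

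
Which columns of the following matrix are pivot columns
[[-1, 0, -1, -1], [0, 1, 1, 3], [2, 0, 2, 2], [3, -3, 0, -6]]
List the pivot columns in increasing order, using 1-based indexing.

1, 2

Multiply R1 by -1.
Subtract 2 times R1 from R3.
Subtract 3 times R1 from R4.
Add 3 times R2 to R4.
Pivot columns are the columns containing a leading 1.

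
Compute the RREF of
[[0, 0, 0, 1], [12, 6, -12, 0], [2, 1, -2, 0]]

R1 ↔ R2
  [ 12  6  -12  0 ]
  [  0  0    0  1 ]
  [  2  1   -2  0 ]
R1 -> 1/12·R1
  [ 1  1/2  -1  0 ]
  [ 0    0   0  1 ]
  [ 2    1  -2  0 ]
R3 -> R3 − 2·R1
  [ 1  1/2  -1  0 ]
  [ 0    0   0  1 ]
  [ 0    0   0  0 ]

[[1, 1/2, -1, 0], [0, 0, 0, 1], [0, 0, 0, 0]]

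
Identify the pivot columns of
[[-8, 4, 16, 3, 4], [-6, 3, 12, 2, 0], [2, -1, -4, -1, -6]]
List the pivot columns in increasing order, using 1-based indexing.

r1 → -1/8·r1
  [  1  -1/2  -2  -3/8  -1/2 ]
  [ -6     3  12     2     0 ]
  [  2    -1  -4    -1    -6 ]
r2 → r2 + 6·r1
  [ 1  -1/2  -2  -3/8  -1/2 ]
  [ 0     0   0  -1/4    -3 ]
  [ 2    -1  -4    -1    -6 ]
r3 → r3 − 2·r1
  [ 1  -1/2  -2  -3/8  -1/2 ]
  [ 0     0   0  -1/4    -3 ]
  [ 0     0   0  -1/4    -5 ]
r2 → -4·r2
  [ 1  -1/2  -2  -3/8  -1/2 ]
  [ 0     0   0     1    12 ]
  [ 0     0   0  -1/4    -5 ]
r3 → r3 + 1/4·r2
  [ 1  -1/2  -2  -3/8  -1/2 ]
  [ 0     0   0     1    12 ]
  [ 0     0   0     0    -2 ]
r3 → -1/2·r3
  [ 1  -1/2  -2  -3/8  -1/2 ]
  [ 0     0   0     1    12 ]
  [ 0     0   0     0     1 ]
r2 → r2 − 12·r3
  [ 1  -1/2  -2  -3/8  -1/2 ]
  [ 0     0   0     1     0 ]
  [ 0     0   0     0     1 ]
r1 → r1 + 1/2·r3
  [ 1  -1/2  -2  -3/8  0 ]
  [ 0     0   0     1  0 ]
  [ 0     0   0     0  1 ]
r1 → r1 + 3/8·r2
  [ 1  -1/2  -2  0  0 ]
  [ 0     0   0  1  0 ]
  [ 0     0   0  0  1 ]
Pivot columns are the columns containing a leading 1.

1, 4, 5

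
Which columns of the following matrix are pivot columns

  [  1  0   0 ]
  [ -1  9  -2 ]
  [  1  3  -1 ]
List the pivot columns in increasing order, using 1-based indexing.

R2 ← R2 + R1
  [ 1  0   0 ]
  [ 0  9  -2 ]
  [ 1  3  -1 ]
R3 ← R3 − R1
  [ 1  0   0 ]
  [ 0  9  -2 ]
  [ 0  3  -1 ]
R2 ← 1/9·R2
  [ 1  0     0 ]
  [ 0  1  -2/9 ]
  [ 0  3    -1 ]
R3 ← R3 − 3·R2
  [ 1  0     0 ]
  [ 0  1  -2/9 ]
  [ 0  0  -1/3 ]
R3 ← -3·R3
  [ 1  0     0 ]
  [ 0  1  -2/9 ]
  [ 0  0     1 ]
R2 ← R2 + 2/9·R3
  [ 1  0  0 ]
  [ 0  1  0 ]
  [ 0  0  1 ]
Pivot columns are the columns containing a leading 1.

1, 2, 3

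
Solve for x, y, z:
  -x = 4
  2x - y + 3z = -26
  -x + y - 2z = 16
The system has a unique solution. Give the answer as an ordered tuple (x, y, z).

Form the augmented matrix and row-reduce:
  [ -1   0   0  |    4 ]
  [  2  -1   3  |  -26 ]
  [ -1   1  -2  |   16 ]
r1 → -1·r1
r2 → r2 − 2·r1
r3 → r3 + r1
r2 → -1·r2
r3 → r3 − r2
r2 → r2 + 3·r3
Reading off the last column: x = -4, y = 0, z = -6.

(-4, 0, -6)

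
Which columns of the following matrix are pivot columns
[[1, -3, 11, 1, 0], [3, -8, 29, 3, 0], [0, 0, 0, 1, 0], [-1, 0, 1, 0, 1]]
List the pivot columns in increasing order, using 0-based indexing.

r2 → r2 − 3·r1
  [  1  -3  11  1  0 ]
  [  0   1  -4  0  0 ]
  [  0   0   0  1  0 ]
  [ -1   0   1  0  1 ]
r4 → r4 + r1
  [ 1  -3  11  1  0 ]
  [ 0   1  -4  0  0 ]
  [ 0   0   0  1  0 ]
  [ 0  -3  12  1  1 ]
r4 → r4 + 3·r2
  [ 1  -3  11  1  0 ]
  [ 0   1  -4  0  0 ]
  [ 0   0   0  1  0 ]
  [ 0   0   0  1  1 ]
r4 → r4 − r3
  [ 1  -3  11  1  0 ]
  [ 0   1  -4  0  0 ]
  [ 0   0   0  1  0 ]
  [ 0   0   0  0  1 ]
r1 → r1 − r3
  [ 1  -3  11  0  0 ]
  [ 0   1  -4  0  0 ]
  [ 0   0   0  1  0 ]
  [ 0   0   0  0  1 ]
r1 → r1 + 3·r2
  [ 1  0  -1  0  0 ]
  [ 0  1  -4  0  0 ]
  [ 0  0   0  1  0 ]
  [ 0  0   0  0  1 ]
Pivot columns are the columns containing a leading 1.

0, 1, 3, 4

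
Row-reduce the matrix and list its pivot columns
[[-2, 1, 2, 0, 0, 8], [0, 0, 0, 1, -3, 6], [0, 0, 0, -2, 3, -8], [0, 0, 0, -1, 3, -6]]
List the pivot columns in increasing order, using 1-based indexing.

1, 4, 5

R1 ← -1/2·R1
  [ 1  -1/2  -1   0   0  -4 ]
  [ 0     0   0   1  -3   6 ]
  [ 0     0   0  -2   3  -8 ]
  [ 0     0   0  -1   3  -6 ]
R3 ← R3 + 2·R2
  [ 1  -1/2  -1   0   0  -4 ]
  [ 0     0   0   1  -3   6 ]
  [ 0     0   0   0  -3   4 ]
  [ 0     0   0  -1   3  -6 ]
R4 ← R4 + R2
  [ 1  -1/2  -1  0   0  -4 ]
  [ 0     0   0  1  -3   6 ]
  [ 0     0   0  0  -3   4 ]
  [ 0     0   0  0   0   0 ]
R3 ← -1/3·R3
  [ 1  -1/2  -1  0   0    -4 ]
  [ 0     0   0  1  -3     6 ]
  [ 0     0   0  0   1  -4/3 ]
  [ 0     0   0  0   0     0 ]
R2 ← R2 + 3·R3
  [ 1  -1/2  -1  0  0    -4 ]
  [ 0     0   0  1  0     2 ]
  [ 0     0   0  0  1  -4/3 ]
  [ 0     0   0  0  0     0 ]
Pivot columns are the columns containing a leading 1.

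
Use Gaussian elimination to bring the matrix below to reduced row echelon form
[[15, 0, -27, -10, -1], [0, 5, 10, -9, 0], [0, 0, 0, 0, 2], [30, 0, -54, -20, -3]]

[[1, 0, -9/5, -2/3, 0], [0, 1, 2, -9/5, 0], [0, 0, 0, 0, 1], [0, 0, 0, 0, 0]]

r1 -> 1/15·r1
  [  1  0  -9/5  -2/3  -1/15 ]
  [  0  5    10    -9      0 ]
  [  0  0     0     0      2 ]
  [ 30  0   -54   -20     -3 ]
r4 -> r4 − 30·r1
  [ 1  0  -9/5  -2/3  -1/15 ]
  [ 0  5    10    -9      0 ]
  [ 0  0     0     0      2 ]
  [ 0  0     0     0     -1 ]
r2 -> 1/5·r2
  [ 1  0  -9/5  -2/3  -1/15 ]
  [ 0  1     2  -9/5      0 ]
  [ 0  0     0     0      2 ]
  [ 0  0     0     0     -1 ]
r3 -> 1/2·r3
  [ 1  0  -9/5  -2/3  -1/15 ]
  [ 0  1     2  -9/5      0 ]
  [ 0  0     0     0      1 ]
  [ 0  0     0     0     -1 ]
r4 -> r4 + r3
  [ 1  0  -9/5  -2/3  -1/15 ]
  [ 0  1     2  -9/5      0 ]
  [ 0  0     0     0      1 ]
  [ 0  0     0     0      0 ]
r1 -> r1 + 1/15·r3
  [ 1  0  -9/5  -2/3  0 ]
  [ 0  1     2  -9/5  0 ]
  [ 0  0     0     0  1 ]
  [ 0  0     0     0  0 ]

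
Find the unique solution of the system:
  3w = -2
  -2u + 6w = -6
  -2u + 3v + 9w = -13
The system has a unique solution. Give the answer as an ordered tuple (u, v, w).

(1, -5/3, -2/3)

Form the augmented matrix and row-reduce:
  [  0  0  3  |   -2 ]
  [ -2  0  6  |   -6 ]
  [ -2  3  9  |  -13 ]
ρ1 <=> ρ2
  [ -2  0  6  |   -6 ]
  [  0  0  3  |   -2 ]
  [ -2  3  9  |  -13 ]
ρ1 ← -1/2·ρ1
  [  1  0  -3  |    3 ]
  [  0  0   3  |   -2 ]
  [ -2  3   9  |  -13 ]
ρ3 ← ρ3 + 2·ρ1
  [ 1  0  -3  |   3 ]
  [ 0  0   3  |  -2 ]
  [ 0  3   3  |  -7 ]
ρ2 <=> ρ3
  [ 1  0  -3  |   3 ]
  [ 0  3   3  |  -7 ]
  [ 0  0   3  |  -2 ]
ρ2 ← 1/3·ρ2
  [ 1  0  -3  |     3 ]
  [ 0  1   1  |  -7/3 ]
  [ 0  0   3  |    -2 ]
ρ3 ← 1/3·ρ3
  [ 1  0  -3  |     3 ]
  [ 0  1   1  |  -7/3 ]
  [ 0  0   1  |  -2/3 ]
ρ2 ← ρ2 − ρ3
  [ 1  0  -3  |     3 ]
  [ 0  1   0  |  -5/3 ]
  [ 0  0   1  |  -2/3 ]
ρ1 ← ρ1 + 3·ρ3
  [ 1  0  0  |     1 ]
  [ 0  1  0  |  -5/3 ]
  [ 0  0  1  |  -2/3 ]
Reading off the last column: u = 1, v = -5/3, w = -2/3.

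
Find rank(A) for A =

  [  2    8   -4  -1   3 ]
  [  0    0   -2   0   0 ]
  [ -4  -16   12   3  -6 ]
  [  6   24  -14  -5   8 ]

Multiply r1 by 1/2.
Add 4 times r1 to r3.
Subtract 6 times r1 from r4.
Multiply r2 by -1/2.
Subtract 4 times r2 from r3.
Add 2 times r2 to r4.
Add 2 times r3 to r4.
Multiply r4 by -1.
Subtract 3/2 times r4 from r1.
Add 1/2 times r3 to r1.
Add 2 times r2 to r1.
The reduced form has 4 nonzero rows.

rank = 4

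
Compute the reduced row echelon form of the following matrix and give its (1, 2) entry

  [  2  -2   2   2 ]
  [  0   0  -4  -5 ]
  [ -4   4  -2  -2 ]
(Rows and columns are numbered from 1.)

-1

ρ1 -> 1/2·ρ1
  [  1  -1   1   1 ]
  [  0   0  -4  -5 ]
  [ -4   4  -2  -2 ]
ρ3 -> ρ3 + 4·ρ1
  [ 1  -1   1   1 ]
  [ 0   0  -4  -5 ]
  [ 0   0   2   2 ]
ρ2 -> -1/4·ρ2
  [ 1  -1  1    1 ]
  [ 0   0  1  5/4 ]
  [ 0   0  2    2 ]
ρ3 -> ρ3 − 2·ρ2
  [ 1  -1  1     1 ]
  [ 0   0  1   5/4 ]
  [ 0   0  0  -1/2 ]
ρ3 -> -2·ρ3
  [ 1  -1  1    1 ]
  [ 0   0  1  5/4 ]
  [ 0   0  0    1 ]
ρ2 -> ρ2 − 5/4·ρ3
  [ 1  -1  1  1 ]
  [ 0   0  1  0 ]
  [ 0   0  0  1 ]
ρ1 -> ρ1 − ρ3
  [ 1  -1  1  0 ]
  [ 0   0  1  0 ]
  [ 0   0  0  1 ]
ρ1 -> ρ1 − ρ2
  [ 1  -1  0  0 ]
  [ 0   0  1  0 ]
  [ 0   0  0  1 ]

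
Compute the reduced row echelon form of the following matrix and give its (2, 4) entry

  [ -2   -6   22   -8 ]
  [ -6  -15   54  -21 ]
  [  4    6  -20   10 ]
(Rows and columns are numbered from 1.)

1

Multiply r1 by -1/2.
  [  1    3  -11    4 ]
  [ -6  -15   54  -21 ]
  [  4    6  -20   10 ]
Add 6 times r1 to r2.
  [ 1  3  -11   4 ]
  [ 0  3  -12   3 ]
  [ 4  6  -20  10 ]
Subtract 4 times r1 from r3.
  [ 1   3  -11   4 ]
  [ 0   3  -12   3 ]
  [ 0  -6   24  -6 ]
Multiply r2 by 1/3.
  [ 1   3  -11   4 ]
  [ 0   1   -4   1 ]
  [ 0  -6   24  -6 ]
Add 6 times r2 to r3.
  [ 1  3  -11  4 ]
  [ 0  1   -4  1 ]
  [ 0  0    0  0 ]
Subtract 3 times r2 from r1.
  [ 1  0   1  1 ]
  [ 0  1  -4  1 ]
  [ 0  0   0  0 ]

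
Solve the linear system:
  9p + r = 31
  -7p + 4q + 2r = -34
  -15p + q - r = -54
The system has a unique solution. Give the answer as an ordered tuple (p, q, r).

(4, 1, -5)

Form the augmented matrix and row-reduce:
  [   9  0   1  |   31 ]
  [  -7  4   2  |  -34 ]
  [ -15  1  -1  |  -54 ]
r1 → 1/9·r1
  [   1  0  1/9  |  31/9 ]
  [  -7  4    2  |   -34 ]
  [ -15  1   -1  |   -54 ]
r2 → r2 + 7·r1
  [   1  0   1/9  |   31/9 ]
  [   0  4  25/9  |  -89/9 ]
  [ -15  1    -1  |    -54 ]
r3 → r3 + 15·r1
  [ 1  0   1/9  |   31/9 ]
  [ 0  4  25/9  |  -89/9 ]
  [ 0  1   2/3  |   -7/3 ]
r2 → 1/4·r2
  [ 1  0    1/9  |    31/9 ]
  [ 0  1  25/36  |  -89/36 ]
  [ 0  1    2/3  |    -7/3 ]
r3 → r3 − r2
  [ 1  0    1/9  |    31/9 ]
  [ 0  1  25/36  |  -89/36 ]
  [ 0  0  -1/36  |    5/36 ]
r3 → -36·r3
  [ 1  0    1/9  |    31/9 ]
  [ 0  1  25/36  |  -89/36 ]
  [ 0  0      1  |      -5 ]
r2 → r2 − 25/36·r3
  [ 1  0  1/9  |  31/9 ]
  [ 0  1    0  |     1 ]
  [ 0  0    1  |    -5 ]
r1 → r1 − 1/9·r3
  [ 1  0  0  |   4 ]
  [ 0  1  0  |   1 ]
  [ 0  0  1  |  -5 ]
Reading off the last column: p = 4, q = 1, r = -5.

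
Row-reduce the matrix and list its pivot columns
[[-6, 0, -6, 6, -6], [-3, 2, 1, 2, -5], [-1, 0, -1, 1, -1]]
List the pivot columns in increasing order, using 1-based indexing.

R1 → -1/6·R1
R2 → R2 + 3·R1
R3 → R3 + R1
R2 → 1/2·R2
Pivot columns are the columns containing a leading 1.

1, 2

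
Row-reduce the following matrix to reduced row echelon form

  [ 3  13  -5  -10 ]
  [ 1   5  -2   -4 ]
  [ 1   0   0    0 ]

r1 -> 1/3·r1
  [ 1  13/3  -5/3  -10/3 ]
  [ 1     5    -2     -4 ]
  [ 1     0     0      0 ]
r2 -> r2 − r1
  [ 1  13/3  -5/3  -10/3 ]
  [ 0   2/3  -1/3   -2/3 ]
  [ 1     0     0      0 ]
r3 -> r3 − r1
  [ 1   13/3  -5/3  -10/3 ]
  [ 0    2/3  -1/3   -2/3 ]
  [ 0  -13/3   5/3   10/3 ]
r2 -> 3/2·r2
  [ 1   13/3  -5/3  -10/3 ]
  [ 0      1  -1/2     -1 ]
  [ 0  -13/3   5/3   10/3 ]
r3 -> r3 + 13/3·r2
  [ 1  13/3  -5/3  -10/3 ]
  [ 0     1  -1/2     -1 ]
  [ 0     0  -1/2     -1 ]
r3 -> -2·r3
  [ 1  13/3  -5/3  -10/3 ]
  [ 0     1  -1/2     -1 ]
  [ 0     0     1      2 ]
r2 -> r2 + 1/2·r3
  [ 1  13/3  -5/3  -10/3 ]
  [ 0     1     0      0 ]
  [ 0     0     1      2 ]
r1 -> r1 + 5/3·r3
  [ 1  13/3  0  0 ]
  [ 0     1  0  0 ]
  [ 0     0  1  2 ]
r1 -> r1 − 13/3·r2
  [ 1  0  0  0 ]
  [ 0  1  0  0 ]
  [ 0  0  1  2 ]

[[1, 0, 0, 0], [0, 1, 0, 0], [0, 0, 1, 2]]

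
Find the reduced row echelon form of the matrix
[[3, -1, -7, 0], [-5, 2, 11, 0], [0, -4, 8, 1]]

R1 → 1/3·R1
  [  1  -1/3  -7/3  0 ]
  [ -5     2    11  0 ]
  [  0    -4     8  1 ]
R2 → R2 + 5·R1
  [ 1  -1/3  -7/3  0 ]
  [ 0   1/3  -2/3  0 ]
  [ 0    -4     8  1 ]
R2 → 3·R2
  [ 1  -1/3  -7/3  0 ]
  [ 0     1    -2  0 ]
  [ 0    -4     8  1 ]
R3 → R3 + 4·R2
  [ 1  -1/3  -7/3  0 ]
  [ 0     1    -2  0 ]
  [ 0     0     0  1 ]
R1 → R1 + 1/3·R2
  [ 1  0  -3  0 ]
  [ 0  1  -2  0 ]
  [ 0  0   0  1 ]

[[1, 0, -3, 0], [0, 1, -2, 0], [0, 0, 0, 1]]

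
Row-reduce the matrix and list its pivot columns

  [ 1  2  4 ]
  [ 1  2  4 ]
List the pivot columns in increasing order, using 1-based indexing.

R2 -> R2 − R1
Pivot columns are the columns containing a leading 1.

1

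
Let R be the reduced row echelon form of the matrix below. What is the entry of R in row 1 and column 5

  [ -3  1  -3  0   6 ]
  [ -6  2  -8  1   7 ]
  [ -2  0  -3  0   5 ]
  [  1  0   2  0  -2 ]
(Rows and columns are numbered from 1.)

-4

R1 ← -1/3·R1
  [  1  -1/3   1  0  -2 ]
  [ -6     2  -8  1   7 ]
  [ -2     0  -3  0   5 ]
  [  1     0   2  0  -2 ]
R2 ← R2 + 6·R1
  [  1  -1/3   1  0  -2 ]
  [  0     0  -2  1  -5 ]
  [ -2     0  -3  0   5 ]
  [  1     0   2  0  -2 ]
R3 ← R3 + 2·R1
  [ 1  -1/3   1  0  -2 ]
  [ 0     0  -2  1  -5 ]
  [ 0  -2/3  -1  0   1 ]
  [ 1     0   2  0  -2 ]
R4 ← R4 − R1
  [ 1  -1/3   1  0  -2 ]
  [ 0     0  -2  1  -5 ]
  [ 0  -2/3  -1  0   1 ]
  [ 0   1/3   1  0   0 ]
R2 <=> R3
  [ 1  -1/3   1  0  -2 ]
  [ 0  -2/3  -1  0   1 ]
  [ 0     0  -2  1  -5 ]
  [ 0   1/3   1  0   0 ]
R2 ← -3/2·R2
  [ 1  -1/3    1  0    -2 ]
  [ 0     1  3/2  0  -3/2 ]
  [ 0     0   -2  1    -5 ]
  [ 0   1/3    1  0     0 ]
R4 ← R4 − 1/3·R2
  [ 1  -1/3    1  0    -2 ]
  [ 0     1  3/2  0  -3/2 ]
  [ 0     0   -2  1    -5 ]
  [ 0     0  1/2  0   1/2 ]
R3 ← -1/2·R3
  [ 1  -1/3    1     0    -2 ]
  [ 0     1  3/2     0  -3/2 ]
  [ 0     0    1  -1/2   5/2 ]
  [ 0     0  1/2     0   1/2 ]
R4 ← R4 − 1/2·R3
  [ 1  -1/3    1     0    -2 ]
  [ 0     1  3/2     0  -3/2 ]
  [ 0     0    1  -1/2   5/2 ]
  [ 0     0    0   1/4  -3/4 ]
R4 ← 4·R4
  [ 1  -1/3    1     0    -2 ]
  [ 0     1  3/2     0  -3/2 ]
  [ 0     0    1  -1/2   5/2 ]
  [ 0     0    0     1    -3 ]
R3 ← R3 + 1/2·R4
  [ 1  -1/3    1  0    -2 ]
  [ 0     1  3/2  0  -3/2 ]
  [ 0     0    1  0     1 ]
  [ 0     0    0  1    -3 ]
R2 ← R2 − 3/2·R3
  [ 1  -1/3  1  0  -2 ]
  [ 0     1  0  0  -3 ]
  [ 0     0  1  0   1 ]
  [ 0     0  0  1  -3 ]
R1 ← R1 − R3
  [ 1  -1/3  0  0  -3 ]
  [ 0     1  0  0  -3 ]
  [ 0     0  1  0   1 ]
  [ 0     0  0  1  -3 ]
R1 ← R1 + 1/3·R2
  [ 1  0  0  0  -4 ]
  [ 0  1  0  0  -3 ]
  [ 0  0  1  0   1 ]
  [ 0  0  0  1  -3 ]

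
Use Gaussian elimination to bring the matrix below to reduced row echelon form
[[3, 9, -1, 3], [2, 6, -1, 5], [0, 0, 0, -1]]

[[1, 3, 0, 0], [0, 0, 1, 0], [0, 0, 0, 1]]

ρ1 ← 1/3·ρ1
  [ 1  3  -1/3   1 ]
  [ 2  6    -1   5 ]
  [ 0  0     0  -1 ]
ρ2 ← ρ2 − 2·ρ1
  [ 1  3  -1/3   1 ]
  [ 0  0  -1/3   3 ]
  [ 0  0     0  -1 ]
ρ2 ← -3·ρ2
  [ 1  3  -1/3   1 ]
  [ 0  0     1  -9 ]
  [ 0  0     0  -1 ]
ρ3 ← -1·ρ3
  [ 1  3  -1/3   1 ]
  [ 0  0     1  -9 ]
  [ 0  0     0   1 ]
ρ2 ← ρ2 + 9·ρ3
  [ 1  3  -1/3  1 ]
  [ 0  0     1  0 ]
  [ 0  0     0  1 ]
ρ1 ← ρ1 − ρ3
  [ 1  3  -1/3  0 ]
  [ 0  0     1  0 ]
  [ 0  0     0  1 ]
ρ1 ← ρ1 + 1/3·ρ2
  [ 1  3  0  0 ]
  [ 0  0  1  0 ]
  [ 0  0  0  1 ]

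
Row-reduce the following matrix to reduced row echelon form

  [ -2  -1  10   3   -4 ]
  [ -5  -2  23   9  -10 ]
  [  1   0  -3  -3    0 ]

[[1, 0, -3, -3, 0], [0, 1, -4, 3, 0], [0, 0, 0, 0, 1]]

Multiply ρ1 by -1/2.
  [  1  1/2  -5  -3/2    2 ]
  [ -5   -2  23     9  -10 ]
  [  1    0  -3    -3    0 ]
Add 5 times ρ1 to ρ2.
  [ 1  1/2  -5  -3/2  2 ]
  [ 0  1/2  -2   3/2  0 ]
  [ 1    0  -3    -3  0 ]
Subtract ρ1 from ρ3.
  [ 1   1/2  -5  -3/2   2 ]
  [ 0   1/2  -2   3/2   0 ]
  [ 0  -1/2   2  -3/2  -2 ]
Multiply ρ2 by 2.
  [ 1   1/2  -5  -3/2   2 ]
  [ 0     1  -4     3   0 ]
  [ 0  -1/2   2  -3/2  -2 ]
Add 1/2 times ρ2 to ρ3.
  [ 1  1/2  -5  -3/2   2 ]
  [ 0    1  -4     3   0 ]
  [ 0    0   0     0  -2 ]
Multiply ρ3 by -1/2.
  [ 1  1/2  -5  -3/2  2 ]
  [ 0    1  -4     3  0 ]
  [ 0    0   0     0  1 ]
Subtract 2 times ρ3 from ρ1.
  [ 1  1/2  -5  -3/2  0 ]
  [ 0    1  -4     3  0 ]
  [ 0    0   0     0  1 ]
Subtract 1/2 times ρ2 from ρ1.
  [ 1  0  -3  -3  0 ]
  [ 0  1  -4   3  0 ]
  [ 0  0   0   0  1 ]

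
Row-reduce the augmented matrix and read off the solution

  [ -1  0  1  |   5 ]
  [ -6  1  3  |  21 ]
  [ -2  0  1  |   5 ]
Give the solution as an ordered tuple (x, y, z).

r1 ← -1·r1
  [  1  0  -1  |  -5 ]
  [ -6  1   3  |  21 ]
  [ -2  0   1  |   5 ]
r2 ← r2 + 6·r1
  [  1  0  -1  |  -5 ]
  [  0  1  -3  |  -9 ]
  [ -2  0   1  |   5 ]
r3 ← r3 + 2·r1
  [ 1  0  -1  |  -5 ]
  [ 0  1  -3  |  -9 ]
  [ 0  0  -1  |  -5 ]
r3 ← -1·r3
  [ 1  0  -1  |  -5 ]
  [ 0  1  -3  |  -9 ]
  [ 0  0   1  |   5 ]
r2 ← r2 + 3·r3
  [ 1  0  -1  |  -5 ]
  [ 0  1   0  |   6 ]
  [ 0  0   1  |   5 ]
r1 ← r1 + r3
  [ 1  0  0  |  0 ]
  [ 0  1  0  |  6 ]
  [ 0  0  1  |  5 ]
Reading off the last column: x = 0, y = 6, z = 5.

(0, 6, 5)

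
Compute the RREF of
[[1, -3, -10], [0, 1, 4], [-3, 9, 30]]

r3 := r3 + 3·r1
r1 := r1 + 3·r2

[[1, 0, 2], [0, 1, 4], [0, 0, 0]]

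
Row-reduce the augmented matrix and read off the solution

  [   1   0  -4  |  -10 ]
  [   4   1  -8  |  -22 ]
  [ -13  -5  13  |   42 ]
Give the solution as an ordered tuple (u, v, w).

(-2, 2, 2)

Subtract 4 times R1 from R2.
  [   1   0  -4  |  -10 ]
  [   0   1   8  |   18 ]
  [ -13  -5  13  |   42 ]
Add 13 times R1 to R3.
  [ 1   0   -4  |  -10 ]
  [ 0   1    8  |   18 ]
  [ 0  -5  -39  |  -88 ]
Add 5 times R2 to R3.
  [ 1  0  -4  |  -10 ]
  [ 0  1   8  |   18 ]
  [ 0  0   1  |    2 ]
Subtract 8 times R3 from R2.
  [ 1  0  -4  |  -10 ]
  [ 0  1   0  |    2 ]
  [ 0  0   1  |    2 ]
Add 4 times R3 to R1.
  [ 1  0  0  |  -2 ]
  [ 0  1  0  |   2 ]
  [ 0  0  1  |   2 ]
Reading off the last column: u = -2, v = 2, w = 2.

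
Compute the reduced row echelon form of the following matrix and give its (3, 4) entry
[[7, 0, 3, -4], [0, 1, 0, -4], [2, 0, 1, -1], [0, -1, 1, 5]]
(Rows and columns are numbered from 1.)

r1 → 1/7·r1
  [ 1   0  3/7  -4/7 ]
  [ 0   1    0    -4 ]
  [ 2   0    1    -1 ]
  [ 0  -1    1     5 ]
r3 → r3 − 2·r1
  [ 1   0  3/7  -4/7 ]
  [ 0   1    0    -4 ]
  [ 0   0  1/7   1/7 ]
  [ 0  -1    1     5 ]
r4 → r4 + r2
  [ 1  0  3/7  -4/7 ]
  [ 0  1    0    -4 ]
  [ 0  0  1/7   1/7 ]
  [ 0  0    1     1 ]
r3 → 7·r3
  [ 1  0  3/7  -4/7 ]
  [ 0  1    0    -4 ]
  [ 0  0    1     1 ]
  [ 0  0    1     1 ]
r4 → r4 − r3
  [ 1  0  3/7  -4/7 ]
  [ 0  1    0    -4 ]
  [ 0  0    1     1 ]
  [ 0  0    0     0 ]
r1 → r1 − 3/7·r3
  [ 1  0  0  -1 ]
  [ 0  1  0  -4 ]
  [ 0  0  1   1 ]
  [ 0  0  0   0 ]

1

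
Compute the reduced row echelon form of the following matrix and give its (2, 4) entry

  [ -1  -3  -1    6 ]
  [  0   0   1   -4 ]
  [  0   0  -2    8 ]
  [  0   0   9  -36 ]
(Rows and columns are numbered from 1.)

-4

Multiply r1 by -1.
  [ 1  3   1   -6 ]
  [ 0  0   1   -4 ]
  [ 0  0  -2    8 ]
  [ 0  0   9  -36 ]
Add 2 times r2 to r3.
  [ 1  3  1   -6 ]
  [ 0  0  1   -4 ]
  [ 0  0  0    0 ]
  [ 0  0  9  -36 ]
Subtract 9 times r2 from r4.
  [ 1  3  1  -6 ]
  [ 0  0  1  -4 ]
  [ 0  0  0   0 ]
  [ 0  0  0   0 ]
Subtract r2 from r1.
  [ 1  3  0  -2 ]
  [ 0  0  1  -4 ]
  [ 0  0  0   0 ]
  [ 0  0  0   0 ]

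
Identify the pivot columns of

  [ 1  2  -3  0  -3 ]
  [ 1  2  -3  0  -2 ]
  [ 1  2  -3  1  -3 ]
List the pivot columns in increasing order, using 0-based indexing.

ρ2 ← ρ2 − ρ1
  [ 1  2  -3  0  -3 ]
  [ 0  0   0  0   1 ]
  [ 1  2  -3  1  -3 ]
ρ3 ← ρ3 − ρ1
  [ 1  2  -3  0  -3 ]
  [ 0  0   0  0   1 ]
  [ 0  0   0  1   0 ]
ρ2 <-> ρ3
  [ 1  2  -3  0  -3 ]
  [ 0  0   0  1   0 ]
  [ 0  0   0  0   1 ]
ρ1 ← ρ1 + 3·ρ3
  [ 1  2  -3  0  0 ]
  [ 0  0   0  1  0 ]
  [ 0  0   0  0  1 ]
Pivot columns are the columns containing a leading 1.

0, 3, 4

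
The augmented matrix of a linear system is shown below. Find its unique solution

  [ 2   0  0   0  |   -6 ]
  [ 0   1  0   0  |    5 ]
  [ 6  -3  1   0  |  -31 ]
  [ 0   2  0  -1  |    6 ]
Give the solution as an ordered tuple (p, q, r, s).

r1 := 1/2·r1
r3 := r3 − 6·r1
r3 := r3 + 3·r2
r4 := r4 − 2·r2
r4 := -1·r4
Reading off the last column: p = -3, q = 5, r = 2, s = 4.

(-3, 5, 2, 4)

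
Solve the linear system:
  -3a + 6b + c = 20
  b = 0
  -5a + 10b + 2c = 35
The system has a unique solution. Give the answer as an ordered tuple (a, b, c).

Form the augmented matrix and row-reduce:
  [ -3   6  1  |  20 ]
  [  0   1  0  |   0 ]
  [ -5  10  2  |  35 ]
R1 ← -1/3·R1
  [  1  -2  -1/3  |  -20/3 ]
  [  0   1     0  |      0 ]
  [ -5  10     2  |     35 ]
R3 ← R3 + 5·R1
  [ 1  -2  -1/3  |  -20/3 ]
  [ 0   1     0  |      0 ]
  [ 0   0   1/3  |    5/3 ]
R3 ← 3·R3
  [ 1  -2  -1/3  |  -20/3 ]
  [ 0   1     0  |      0 ]
  [ 0   0     1  |      5 ]
R1 ← R1 + 1/3·R3
  [ 1  -2  0  |  -5 ]
  [ 0   1  0  |   0 ]
  [ 0   0  1  |   5 ]
R1 ← R1 + 2·R2
  [ 1  0  0  |  -5 ]
  [ 0  1  0  |   0 ]
  [ 0  0  1  |   5 ]
Reading off the last column: a = -5, b = 0, c = 5.

(-5, 0, 5)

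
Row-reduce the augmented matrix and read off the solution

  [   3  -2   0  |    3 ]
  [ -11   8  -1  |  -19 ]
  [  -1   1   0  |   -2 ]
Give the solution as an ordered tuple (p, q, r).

ρ1 := 1/3·ρ1
  [   1  -2/3   0  |    1 ]
  [ -11     8  -1  |  -19 ]
  [  -1     1   0  |   -2 ]
ρ2 := ρ2 + 11·ρ1
  [  1  -2/3   0  |   1 ]
  [  0   2/3  -1  |  -8 ]
  [ -1     1   0  |  -2 ]
ρ3 := ρ3 + ρ1
  [ 1  -2/3   0  |   1 ]
  [ 0   2/3  -1  |  -8 ]
  [ 0   1/3   0  |  -1 ]
ρ2 := 3/2·ρ2
  [ 1  -2/3     0  |    1 ]
  [ 0     1  -3/2  |  -12 ]
  [ 0   1/3     0  |   -1 ]
ρ3 := ρ3 − 1/3·ρ2
  [ 1  -2/3     0  |    1 ]
  [ 0     1  -3/2  |  -12 ]
  [ 0     0   1/2  |    3 ]
ρ3 := 2·ρ3
  [ 1  -2/3     0  |    1 ]
  [ 0     1  -3/2  |  -12 ]
  [ 0     0     1  |    6 ]
ρ2 := ρ2 + 3/2·ρ3
  [ 1  -2/3  0  |   1 ]
  [ 0     1  0  |  -3 ]
  [ 0     0  1  |   6 ]
ρ1 := ρ1 + 2/3·ρ2
  [ 1  0  0  |  -1 ]
  [ 0  1  0  |  -3 ]
  [ 0  0  1  |   6 ]
Reading off the last column: p = -1, q = -3, r = 6.

(-1, -3, 6)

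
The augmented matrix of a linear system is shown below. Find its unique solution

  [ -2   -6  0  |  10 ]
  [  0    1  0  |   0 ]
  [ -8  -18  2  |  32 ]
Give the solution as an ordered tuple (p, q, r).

(-5, 0, -4)

Multiply r1 by -1/2.
  [  1    3  0  |  -5 ]
  [  0    1  0  |   0 ]
  [ -8  -18  2  |  32 ]
Add 8 times r1 to r3.
  [ 1  3  0  |  -5 ]
  [ 0  1  0  |   0 ]
  [ 0  6  2  |  -8 ]
Subtract 6 times r2 from r3.
  [ 1  3  0  |  -5 ]
  [ 0  1  0  |   0 ]
  [ 0  0  2  |  -8 ]
Multiply r3 by 1/2.
  [ 1  3  0  |  -5 ]
  [ 0  1  0  |   0 ]
  [ 0  0  1  |  -4 ]
Subtract 3 times r2 from r1.
  [ 1  0  0  |  -5 ]
  [ 0  1  0  |   0 ]
  [ 0  0  1  |  -4 ]
Reading off the last column: p = -5, q = 0, r = -4.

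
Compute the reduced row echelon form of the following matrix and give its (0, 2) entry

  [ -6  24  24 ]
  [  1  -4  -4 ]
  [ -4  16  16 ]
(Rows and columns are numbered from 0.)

R1 := -1/6·R1
  [  1  -4  -4 ]
  [  1  -4  -4 ]
  [ -4  16  16 ]
R2 := R2 − R1
  [  1  -4  -4 ]
  [  0   0   0 ]
  [ -4  16  16 ]
R3 := R3 + 4·R1
  [ 1  -4  -4 ]
  [ 0   0   0 ]
  [ 0   0   0 ]

-4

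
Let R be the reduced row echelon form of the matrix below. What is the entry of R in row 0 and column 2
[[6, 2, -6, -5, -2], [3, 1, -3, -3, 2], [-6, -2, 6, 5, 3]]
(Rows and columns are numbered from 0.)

-1

r1 → 1/6·r1
  [  1  1/3  -1  -5/6  -1/3 ]
  [  3    1  -3    -3     2 ]
  [ -6   -2   6     5     3 ]
r2 → r2 − 3·r1
  [  1  1/3  -1  -5/6  -1/3 ]
  [  0    0   0  -1/2     3 ]
  [ -6   -2   6     5     3 ]
r3 → r3 + 6·r1
  [ 1  1/3  -1  -5/6  -1/3 ]
  [ 0    0   0  -1/2     3 ]
  [ 0    0   0     0     1 ]
r2 → -2·r2
  [ 1  1/3  -1  -5/6  -1/3 ]
  [ 0    0   0     1    -6 ]
  [ 0    0   0     0     1 ]
r2 → r2 + 6·r3
  [ 1  1/3  -1  -5/6  -1/3 ]
  [ 0    0   0     1     0 ]
  [ 0    0   0     0     1 ]
r1 → r1 + 1/3·r3
  [ 1  1/3  -1  -5/6  0 ]
  [ 0    0   0     1  0 ]
  [ 0    0   0     0  1 ]
r1 → r1 + 5/6·r2
  [ 1  1/3  -1  0  0 ]
  [ 0    0   0  1  0 ]
  [ 0    0   0  0  1 ]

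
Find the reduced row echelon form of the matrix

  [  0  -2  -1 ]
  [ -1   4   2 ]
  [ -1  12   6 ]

[[1, 0, 0], [0, 1, 1/2], [0, 0, 0]]

R1 <=> R2
  [ -1   4   2 ]
  [  0  -2  -1 ]
  [ -1  12   6 ]
R1 ← -1·R1
  [  1  -4  -2 ]
  [  0  -2  -1 ]
  [ -1  12   6 ]
R3 ← R3 + R1
  [ 1  -4  -2 ]
  [ 0  -2  -1 ]
  [ 0   8   4 ]
R2 ← -1/2·R2
  [ 1  -4   -2 ]
  [ 0   1  1/2 ]
  [ 0   8    4 ]
R3 ← R3 − 8·R2
  [ 1  -4   -2 ]
  [ 0   1  1/2 ]
  [ 0   0    0 ]
R1 ← R1 + 4·R2
  [ 1  0    0 ]
  [ 0  1  1/2 ]
  [ 0  0    0 ]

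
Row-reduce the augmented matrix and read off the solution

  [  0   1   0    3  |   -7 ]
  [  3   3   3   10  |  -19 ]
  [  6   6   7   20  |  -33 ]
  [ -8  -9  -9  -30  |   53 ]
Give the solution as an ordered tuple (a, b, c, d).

(-4, -4, 5, -1)

R1 ↔ R2
  [  3   3   3   10  |  -19 ]
  [  0   1   0    3  |   -7 ]
  [  6   6   7   20  |  -33 ]
  [ -8  -9  -9  -30  |   53 ]
R1 -> 1/3·R1
  [  1   1   1  10/3  |  -19/3 ]
  [  0   1   0     3  |     -7 ]
  [  6   6   7    20  |    -33 ]
  [ -8  -9  -9   -30  |     53 ]
R3 -> R3 − 6·R1
  [  1   1   1  10/3  |  -19/3 ]
  [  0   1   0     3  |     -7 ]
  [  0   0   1     0  |      5 ]
  [ -8  -9  -9   -30  |     53 ]
R4 -> R4 + 8·R1
  [ 1   1   1   10/3  |  -19/3 ]
  [ 0   1   0      3  |     -7 ]
  [ 0   0   1      0  |      5 ]
  [ 0  -1  -1  -10/3  |    7/3 ]
R4 -> R4 + R2
  [ 1  1   1  10/3  |  -19/3 ]
  [ 0  1   0     3  |     -7 ]
  [ 0  0   1     0  |      5 ]
  [ 0  0  -1  -1/3  |  -14/3 ]
R4 -> R4 + R3
  [ 1  1  1  10/3  |  -19/3 ]
  [ 0  1  0     3  |     -7 ]
  [ 0  0  1     0  |      5 ]
  [ 0  0  0  -1/3  |    1/3 ]
R4 -> -3·R4
  [ 1  1  1  10/3  |  -19/3 ]
  [ 0  1  0     3  |     -7 ]
  [ 0  0  1     0  |      5 ]
  [ 0  0  0     1  |     -1 ]
R2 -> R2 − 3·R4
  [ 1  1  1  10/3  |  -19/3 ]
  [ 0  1  0     0  |     -4 ]
  [ 0  0  1     0  |      5 ]
  [ 0  0  0     1  |     -1 ]
R1 -> R1 − 10/3·R4
  [ 1  1  1  0  |  -3 ]
  [ 0  1  0  0  |  -4 ]
  [ 0  0  1  0  |   5 ]
  [ 0  0  0  1  |  -1 ]
R1 -> R1 − R3
  [ 1  1  0  0  |  -8 ]
  [ 0  1  0  0  |  -4 ]
  [ 0  0  1  0  |   5 ]
  [ 0  0  0  1  |  -1 ]
R1 -> R1 − R2
  [ 1  0  0  0  |  -4 ]
  [ 0  1  0  0  |  -4 ]
  [ 0  0  1  0  |   5 ]
  [ 0  0  0  1  |  -1 ]
Reading off the last column: a = -4, b = -4, c = 5, d = -1.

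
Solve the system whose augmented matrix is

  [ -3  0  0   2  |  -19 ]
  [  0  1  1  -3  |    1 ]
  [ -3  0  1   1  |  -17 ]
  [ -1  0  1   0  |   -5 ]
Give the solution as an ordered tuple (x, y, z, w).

(5, -5, 0, -2)

Multiply r1 by -1/3.
  [  1  0  0  -2/3  |  19/3 ]
  [  0  1  1    -3  |     1 ]
  [ -3  0  1     1  |   -17 ]
  [ -1  0  1     0  |    -5 ]
Add 3 times r1 to r3.
  [  1  0  0  -2/3  |  19/3 ]
  [  0  1  1    -3  |     1 ]
  [  0  0  1    -1  |     2 ]
  [ -1  0  1     0  |    -5 ]
Add r1 to r4.
  [ 1  0  0  -2/3  |  19/3 ]
  [ 0  1  1    -3  |     1 ]
  [ 0  0  1    -1  |     2 ]
  [ 0  0  1  -2/3  |   4/3 ]
Subtract r3 from r4.
  [ 1  0  0  -2/3  |  19/3 ]
  [ 0  1  1    -3  |     1 ]
  [ 0  0  1    -1  |     2 ]
  [ 0  0  0   1/3  |  -2/3 ]
Multiply r4 by 3.
  [ 1  0  0  -2/3  |  19/3 ]
  [ 0  1  1    -3  |     1 ]
  [ 0  0  1    -1  |     2 ]
  [ 0  0  0     1  |    -2 ]
Add r4 to r3.
  [ 1  0  0  -2/3  |  19/3 ]
  [ 0  1  1    -3  |     1 ]
  [ 0  0  1     0  |     0 ]
  [ 0  0  0     1  |    -2 ]
Add 3 times r4 to r2.
  [ 1  0  0  -2/3  |  19/3 ]
  [ 0  1  1     0  |    -5 ]
  [ 0  0  1     0  |     0 ]
  [ 0  0  0     1  |    -2 ]
Add 2/3 times r4 to r1.
  [ 1  0  0  0  |   5 ]
  [ 0  1  1  0  |  -5 ]
  [ 0  0  1  0  |   0 ]
  [ 0  0  0  1  |  -2 ]
Subtract r3 from r2.
  [ 1  0  0  0  |   5 ]
  [ 0  1  0  0  |  -5 ]
  [ 0  0  1  0  |   0 ]
  [ 0  0  0  1  |  -2 ]
Reading off the last column: x = 5, y = -5, z = 0, w = -2.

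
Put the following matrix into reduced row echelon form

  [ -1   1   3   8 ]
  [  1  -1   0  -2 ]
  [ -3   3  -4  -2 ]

r1 := -1·r1
  [  1  -1  -3  -8 ]
  [  1  -1   0  -2 ]
  [ -3   3  -4  -2 ]
r2 := r2 − r1
  [  1  -1  -3  -8 ]
  [  0   0   3   6 ]
  [ -3   3  -4  -2 ]
r3 := r3 + 3·r1
  [ 1  -1   -3   -8 ]
  [ 0   0    3    6 ]
  [ 0   0  -13  -26 ]
r2 := 1/3·r2
  [ 1  -1   -3   -8 ]
  [ 0   0    1    2 ]
  [ 0   0  -13  -26 ]
r3 := r3 + 13·r2
  [ 1  -1  -3  -8 ]
  [ 0   0   1   2 ]
  [ 0   0   0   0 ]
r1 := r1 + 3·r2
  [ 1  -1  0  -2 ]
  [ 0   0  1   2 ]
  [ 0   0  0   0 ]

[[1, -1, 0, -2], [0, 0, 1, 2], [0, 0, 0, 0]]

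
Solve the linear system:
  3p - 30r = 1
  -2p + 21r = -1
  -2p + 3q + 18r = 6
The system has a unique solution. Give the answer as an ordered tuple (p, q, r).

Form the augmented matrix and row-reduce:
  [  3  0  -30  |   1 ]
  [ -2  0   21  |  -1 ]
  [ -2  3   18  |   6 ]
R1 -> 1/3·R1
  [  1  0  -10  |  1/3 ]
  [ -2  0   21  |   -1 ]
  [ -2  3   18  |    6 ]
R2 -> R2 + 2·R1
  [  1  0  -10  |   1/3 ]
  [  0  0    1  |  -1/3 ]
  [ -2  3   18  |     6 ]
R3 -> R3 + 2·R1
  [ 1  0  -10  |   1/3 ]
  [ 0  0    1  |  -1/3 ]
  [ 0  3   -2  |  20/3 ]
R2 <=> R3
  [ 1  0  -10  |   1/3 ]
  [ 0  3   -2  |  20/3 ]
  [ 0  0    1  |  -1/3 ]
R2 -> 1/3·R2
  [ 1  0   -10  |   1/3 ]
  [ 0  1  -2/3  |  20/9 ]
  [ 0  0     1  |  -1/3 ]
R2 -> R2 + 2/3·R3
  [ 1  0  -10  |   1/3 ]
  [ 0  1    0  |     2 ]
  [ 0  0    1  |  -1/3 ]
R1 -> R1 + 10·R3
  [ 1  0  0  |    -3 ]
  [ 0  1  0  |     2 ]
  [ 0  0  1  |  -1/3 ]
Reading off the last column: p = -3, q = 2, r = -1/3.

(-3, 2, -1/3)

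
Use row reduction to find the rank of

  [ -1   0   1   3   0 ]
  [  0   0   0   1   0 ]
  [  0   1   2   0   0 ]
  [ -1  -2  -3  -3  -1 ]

ρ1 → -1·ρ1
  [  1   0  -1  -3   0 ]
  [  0   0   0   1   0 ]
  [  0   1   2   0   0 ]
  [ -1  -2  -3  -3  -1 ]
ρ4 → ρ4 + ρ1
  [ 1   0  -1  -3   0 ]
  [ 0   0   0   1   0 ]
  [ 0   1   2   0   0 ]
  [ 0  -2  -4  -6  -1 ]
ρ2 <-> ρ3
  [ 1   0  -1  -3   0 ]
  [ 0   1   2   0   0 ]
  [ 0   0   0   1   0 ]
  [ 0  -2  -4  -6  -1 ]
ρ4 → ρ4 + 2·ρ2
  [ 1  0  -1  -3   0 ]
  [ 0  1   2   0   0 ]
  [ 0  0   0   1   0 ]
  [ 0  0   0  -6  -1 ]
ρ4 → ρ4 + 6·ρ3
  [ 1  0  -1  -3   0 ]
  [ 0  1   2   0   0 ]
  [ 0  0   0   1   0 ]
  [ 0  0   0   0  -1 ]
ρ4 → -1·ρ4
  [ 1  0  -1  -3  0 ]
  [ 0  1   2   0  0 ]
  [ 0  0   0   1  0 ]
  [ 0  0   0   0  1 ]
ρ1 → ρ1 + 3·ρ3
  [ 1  0  -1  0  0 ]
  [ 0  1   2  0  0 ]
  [ 0  0   0  1  0 ]
  [ 0  0   0  0  1 ]
The reduced form has 4 nonzero rows.

rank = 4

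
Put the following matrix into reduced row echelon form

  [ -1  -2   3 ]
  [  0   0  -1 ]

R1 -> -1·R1
  [ 1  2  -3 ]
  [ 0  0  -1 ]
R2 -> -1·R2
  [ 1  2  -3 ]
  [ 0  0   1 ]
R1 -> R1 + 3·R2
  [ 1  2  0 ]
  [ 0  0  1 ]

[[1, 2, 0], [0, 0, 1]]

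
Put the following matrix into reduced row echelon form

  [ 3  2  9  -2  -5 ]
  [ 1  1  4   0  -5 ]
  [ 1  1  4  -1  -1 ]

R1 := 1/3·R1
  [ 1  2/3  3  -2/3  -5/3 ]
  [ 1    1  4     0    -5 ]
  [ 1    1  4    -1    -1 ]
R2 := R2 − R1
  [ 1  2/3  3  -2/3   -5/3 ]
  [ 0  1/3  1   2/3  -10/3 ]
  [ 1    1  4    -1     -1 ]
R3 := R3 − R1
  [ 1  2/3  3  -2/3   -5/3 ]
  [ 0  1/3  1   2/3  -10/3 ]
  [ 0  1/3  1  -1/3    2/3 ]
R2 := 3·R2
  [ 1  2/3  3  -2/3  -5/3 ]
  [ 0    1  3     2   -10 ]
  [ 0  1/3  1  -1/3   2/3 ]
R3 := R3 − 1/3·R2
  [ 1  2/3  3  -2/3  -5/3 ]
  [ 0    1  3     2   -10 ]
  [ 0    0  0    -1     4 ]
R3 := -1·R3
  [ 1  2/3  3  -2/3  -5/3 ]
  [ 0    1  3     2   -10 ]
  [ 0    0  0     1    -4 ]
R2 := R2 − 2·R3
  [ 1  2/3  3  -2/3  -5/3 ]
  [ 0    1  3     0    -2 ]
  [ 0    0  0     1    -4 ]
R1 := R1 + 2/3·R3
  [ 1  2/3  3  0  -13/3 ]
  [ 0    1  3  0     -2 ]
  [ 0    0  0  1     -4 ]
R1 := R1 − 2/3·R2
  [ 1  0  1  0  -3 ]
  [ 0  1  3  0  -2 ]
  [ 0  0  0  1  -4 ]

[[1, 0, 1, 0, -3], [0, 1, 3, 0, -2], [0, 0, 0, 1, -4]]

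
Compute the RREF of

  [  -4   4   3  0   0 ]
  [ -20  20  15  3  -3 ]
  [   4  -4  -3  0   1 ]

[[1, -1, -3/4, 0, 0], [0, 0, 0, 1, 0], [0, 0, 0, 0, 1]]

R1 → -1/4·R1
R2 → R2 + 20·R1
R3 → R3 − 4·R1
R2 → 1/3·R2
R2 → R2 + R3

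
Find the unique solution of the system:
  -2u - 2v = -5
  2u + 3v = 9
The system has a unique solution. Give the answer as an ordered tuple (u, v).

Form the augmented matrix and row-reduce:
  [ -2  -2  |  -5 ]
  [  2   3  |   9 ]
Multiply R1 by -1/2.
Subtract 2 times R1 from R2.
Subtract R2 from R1.
Reading off the last column: u = -3/2, v = 4.

(-3/2, 4)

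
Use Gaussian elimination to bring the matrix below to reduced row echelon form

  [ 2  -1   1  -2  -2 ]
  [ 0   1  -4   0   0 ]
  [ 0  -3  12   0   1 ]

R1 → 1/2·R1
  [ 1  -1/2  1/2  -1  -1 ]
  [ 0     1   -4   0   0 ]
  [ 0    -3   12   0   1 ]
R3 → R3 + 3·R2
  [ 1  -1/2  1/2  -1  -1 ]
  [ 0     1   -4   0   0 ]
  [ 0     0    0   0   1 ]
R1 → R1 + R3
  [ 1  -1/2  1/2  -1  0 ]
  [ 0     1   -4   0  0 ]
  [ 0     0    0   0  1 ]
R1 → R1 + 1/2·R2
  [ 1  0  -3/2  -1  0 ]
  [ 0  1    -4   0  0 ]
  [ 0  0     0   0  1 ]

[[1, 0, -3/2, -1, 0], [0, 1, -4, 0, 0], [0, 0, 0, 0, 1]]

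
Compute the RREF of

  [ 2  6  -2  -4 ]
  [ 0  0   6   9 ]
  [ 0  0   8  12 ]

r1 -> 1/2·r1
  [ 1  3  -1  -2 ]
  [ 0  0   6   9 ]
  [ 0  0   8  12 ]
r2 -> 1/6·r2
  [ 1  3  -1   -2 ]
  [ 0  0   1  3/2 ]
  [ 0  0   8   12 ]
r3 -> r3 − 8·r2
  [ 1  3  -1   -2 ]
  [ 0  0   1  3/2 ]
  [ 0  0   0    0 ]
r1 -> r1 + r2
  [ 1  3  0  -1/2 ]
  [ 0  0  1   3/2 ]
  [ 0  0  0     0 ]

[[1, 3, 0, -1/2], [0, 0, 1, 3/2], [0, 0, 0, 0]]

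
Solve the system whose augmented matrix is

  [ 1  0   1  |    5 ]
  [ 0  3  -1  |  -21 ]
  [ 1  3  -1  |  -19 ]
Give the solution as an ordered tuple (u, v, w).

r3 -> r3 − r1
r2 -> 1/3·r2
r3 -> r3 − 3·r2
r3 -> -1·r3
r2 -> r2 + 1/3·r3
r1 -> r1 − r3
Reading off the last column: u = 2, v = -6, w = 3.

(2, -6, 3)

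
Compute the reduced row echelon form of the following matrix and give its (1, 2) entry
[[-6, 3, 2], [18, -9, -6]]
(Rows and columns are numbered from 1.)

-1/2

Multiply ρ1 by -1/6.
  [  1  -1/2  -1/3 ]
  [ 18    -9    -6 ]
Subtract 18 times ρ1 from ρ2.
  [ 1  -1/2  -1/3 ]
  [ 0     0     0 ]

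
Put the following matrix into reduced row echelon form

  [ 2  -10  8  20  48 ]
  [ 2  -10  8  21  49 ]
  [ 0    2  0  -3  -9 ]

R1 -> 1/2·R1
  [ 1   -5  4  10  24 ]
  [ 2  -10  8  21  49 ]
  [ 0    2  0  -3  -9 ]
R2 -> R2 − 2·R1
  [ 1  -5  4  10  24 ]
  [ 0   0  0   1   1 ]
  [ 0   2  0  -3  -9 ]
R2 ↔ R3
  [ 1  -5  4  10  24 ]
  [ 0   2  0  -3  -9 ]
  [ 0   0  0   1   1 ]
R2 -> 1/2·R2
  [ 1  -5  4    10    24 ]
  [ 0   1  0  -3/2  -9/2 ]
  [ 0   0  0     1     1 ]
R2 -> R2 + 3/2·R3
  [ 1  -5  4  10  24 ]
  [ 0   1  0   0  -3 ]
  [ 0   0  0   1   1 ]
R1 -> R1 − 10·R3
  [ 1  -5  4  0  14 ]
  [ 0   1  0  0  -3 ]
  [ 0   0  0  1   1 ]
R1 -> R1 + 5·R2
  [ 1  0  4  0  -1 ]
  [ 0  1  0  0  -3 ]
  [ 0  0  0  1   1 ]

[[1, 0, 4, 0, -1], [0, 1, 0, 0, -3], [0, 0, 0, 1, 1]]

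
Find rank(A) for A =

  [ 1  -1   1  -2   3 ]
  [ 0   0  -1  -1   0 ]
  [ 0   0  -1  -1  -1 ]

Multiply R2 by -1.
Add R2 to R3.
Multiply R3 by -1.
Subtract 3 times R3 from R1.
Subtract R2 from R1.
The reduced form has 3 nonzero rows.

rank = 3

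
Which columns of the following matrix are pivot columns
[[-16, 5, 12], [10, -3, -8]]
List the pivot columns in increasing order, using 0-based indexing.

ρ1 := -1/16·ρ1
  [  1  -5/16  -3/4 ]
  [ 10     -3    -8 ]
ρ2 := ρ2 − 10·ρ1
  [ 1  -5/16  -3/4 ]
  [ 0    1/8  -1/2 ]
ρ2 := 8·ρ2
  [ 1  -5/16  -3/4 ]
  [ 0      1    -4 ]
ρ1 := ρ1 + 5/16·ρ2
  [ 1  0  -2 ]
  [ 0  1  -4 ]
Pivot columns are the columns containing a leading 1.

0, 1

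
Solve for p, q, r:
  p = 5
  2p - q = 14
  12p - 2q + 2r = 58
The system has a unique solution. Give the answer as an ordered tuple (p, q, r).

Form the augmented matrix and row-reduce:
  [  1   0  0  |   5 ]
  [  2  -1  0  |  14 ]
  [ 12  -2  2  |  58 ]
ρ2 → ρ2 − 2·ρ1
  [  1   0  0  |   5 ]
  [  0  -1  0  |   4 ]
  [ 12  -2  2  |  58 ]
ρ3 → ρ3 − 12·ρ1
  [ 1   0  0  |   5 ]
  [ 0  -1  0  |   4 ]
  [ 0  -2  2  |  -2 ]
ρ2 → -1·ρ2
  [ 1   0  0  |   5 ]
  [ 0   1  0  |  -4 ]
  [ 0  -2  2  |  -2 ]
ρ3 → ρ3 + 2·ρ2
  [ 1  0  0  |    5 ]
  [ 0  1  0  |   -4 ]
  [ 0  0  2  |  -10 ]
ρ3 → 1/2·ρ3
  [ 1  0  0  |   5 ]
  [ 0  1  0  |  -4 ]
  [ 0  0  1  |  -5 ]
Reading off the last column: p = 5, q = -4, r = -5.

(5, -4, -5)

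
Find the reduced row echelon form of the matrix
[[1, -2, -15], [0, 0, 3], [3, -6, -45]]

[[1, -2, 0], [0, 0, 1], [0, 0, 0]]

R3 → R3 − 3·R1
  [ 1  -2  -15 ]
  [ 0   0    3 ]
  [ 0   0    0 ]
R2 → 1/3·R2
  [ 1  -2  -15 ]
  [ 0   0    1 ]
  [ 0   0    0 ]
R1 → R1 + 15·R2
  [ 1  -2  0 ]
  [ 0   0  1 ]
  [ 0   0  0 ]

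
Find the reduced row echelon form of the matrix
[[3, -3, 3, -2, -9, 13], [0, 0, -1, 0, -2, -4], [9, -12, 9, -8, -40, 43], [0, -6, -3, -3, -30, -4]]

[[1, 0, 0, 0, -2/3, -1], [0, 1, 0, 0, 3, -4/3], [0, 0, 1, 0, 2, 4], [0, 0, 0, 1, 2, 0]]

ρ1 ← 1/3·ρ1
  [ 1   -1   1  -2/3   -3  13/3 ]
  [ 0    0  -1     0   -2    -4 ]
  [ 9  -12   9    -8  -40    43 ]
  [ 0   -6  -3    -3  -30    -4 ]
ρ3 ← ρ3 − 9·ρ1
  [ 1  -1   1  -2/3   -3  13/3 ]
  [ 0   0  -1     0   -2    -4 ]
  [ 0  -3   0    -2  -13     4 ]
  [ 0  -6  -3    -3  -30    -4 ]
ρ2 ↔ ρ3
  [ 1  -1   1  -2/3   -3  13/3 ]
  [ 0  -3   0    -2  -13     4 ]
  [ 0   0  -1     0   -2    -4 ]
  [ 0  -6  -3    -3  -30    -4 ]
ρ2 ← -1/3·ρ2
  [ 1  -1   1  -2/3    -3  13/3 ]
  [ 0   1   0   2/3  13/3  -4/3 ]
  [ 0   0  -1     0    -2    -4 ]
  [ 0  -6  -3    -3   -30    -4 ]
ρ4 ← ρ4 + 6·ρ2
  [ 1  -1   1  -2/3    -3  13/3 ]
  [ 0   1   0   2/3  13/3  -4/3 ]
  [ 0   0  -1     0    -2    -4 ]
  [ 0   0  -3     1    -4   -12 ]
ρ3 ← -1·ρ3
  [ 1  -1   1  -2/3    -3  13/3 ]
  [ 0   1   0   2/3  13/3  -4/3 ]
  [ 0   0   1     0     2     4 ]
  [ 0   0  -3     1    -4   -12 ]
ρ4 ← ρ4 + 3·ρ3
  [ 1  -1  1  -2/3    -3  13/3 ]
  [ 0   1  0   2/3  13/3  -4/3 ]
  [ 0   0  1     0     2     4 ]
  [ 0   0  0     1     2     0 ]
ρ2 ← ρ2 − 2/3·ρ4
  [ 1  -1  1  -2/3  -3  13/3 ]
  [ 0   1  0     0   3  -4/3 ]
  [ 0   0  1     0   2     4 ]
  [ 0   0  0     1   2     0 ]
ρ1 ← ρ1 + 2/3·ρ4
  [ 1  -1  1  0  -5/3  13/3 ]
  [ 0   1  0  0     3  -4/3 ]
  [ 0   0  1  0     2     4 ]
  [ 0   0  0  1     2     0 ]
ρ1 ← ρ1 − ρ3
  [ 1  -1  0  0  -11/3   1/3 ]
  [ 0   1  0  0      3  -4/3 ]
  [ 0   0  1  0      2     4 ]
  [ 0   0  0  1      2     0 ]
ρ1 ← ρ1 + ρ2
  [ 1  0  0  0  -2/3    -1 ]
  [ 0  1  0  0     3  -4/3 ]
  [ 0  0  1  0     2     4 ]
  [ 0  0  0  1     2     0 ]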